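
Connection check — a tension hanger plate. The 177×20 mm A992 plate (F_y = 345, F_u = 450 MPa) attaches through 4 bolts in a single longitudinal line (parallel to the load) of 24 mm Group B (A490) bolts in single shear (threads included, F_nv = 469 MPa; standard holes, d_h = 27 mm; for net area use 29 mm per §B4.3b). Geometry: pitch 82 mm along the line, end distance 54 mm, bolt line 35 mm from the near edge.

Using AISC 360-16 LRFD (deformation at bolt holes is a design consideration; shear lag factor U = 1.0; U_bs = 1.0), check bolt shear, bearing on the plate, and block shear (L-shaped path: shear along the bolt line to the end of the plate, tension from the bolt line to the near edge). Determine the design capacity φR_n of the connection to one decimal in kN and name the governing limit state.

636.5 kN (bolt shear governs)

Bolt shear: A_b = π(24)²/4 = 452.39 mm². φR_n = 0.75 × 469 × 452.39 × 4 × 1 = 636.5 kN.
Bearing (20 mm plate, F_u = 450 MPa): end bolts L_c = 54 − 27/2 = 40.5, R_n = min(1.2×40.5×20×450, 2.4×24×20×450) = 437.4 kN/bolt; interior L_c = 82 − 27 = 55, R_n = 518.4 kN/bolt. φR_n = 0.75 × (1×437.4 + 3×518.4) = 1494.5 kN.
Block shear: shear path 1×[54+3×82] = 1×300 mm, A_gv = 6000, A_nv = 1×(300 − 3.5×29)×20 = 3970 mm²; tension to near edge: (35 − 0.5×29)×20 = 410 mm². R_n = min(0.6×450×3970, 0.6×345×6000) + 1.0×450×410 = min(1071.9, 1242) + 184.5 = 1256.4 kN. φR_n = 0.75 × 1256.4 = 942.3 kN.
Governing: min(636.5, 1494.5, 942.3) = 636.5 kN → bolt shear.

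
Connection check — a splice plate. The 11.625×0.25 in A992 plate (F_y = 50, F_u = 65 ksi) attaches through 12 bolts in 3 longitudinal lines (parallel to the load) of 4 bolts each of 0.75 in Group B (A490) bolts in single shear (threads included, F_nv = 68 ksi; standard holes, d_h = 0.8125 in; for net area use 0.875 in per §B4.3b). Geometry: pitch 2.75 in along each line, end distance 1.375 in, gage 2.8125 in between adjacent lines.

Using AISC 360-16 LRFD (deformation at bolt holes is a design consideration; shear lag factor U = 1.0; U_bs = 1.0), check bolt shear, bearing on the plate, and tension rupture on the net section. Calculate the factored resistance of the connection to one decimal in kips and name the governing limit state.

109.7 kips (net-section rupture governs)

Bolt shear: A_b = π(0.75)²/4 = 0.44179 in². φR_n = 0.75 × 68 × 0.44179 × 12 × 1 = 270.4 kips.
Bearing (0.25 in plate, F_u = 65 ksi): end bolts L_c = 1.375 − 0.8125/2 = 0.96875, R_n = min(1.2×0.96875×0.25×65, 2.4×0.75×0.25×65) = 18.891 kips/bolt; interior L_c = 2.75 − 0.8125 = 1.9375, R_n = 29.25 kips/bolt. φR_n = 0.75 × (3×18.891 + 9×29.25) = 239.9 kips.
Tension rupture (net): A_n = (11.625 − 3×0.875)×0.25 = 2.25 in² (U = 1.0, A_e = A_n). φR_n = 0.75 × 65 × 2.25 = 109.7 kips.
Governing: min(270.4, 239.9, 109.7) = 109.7 kips → net-section rupture.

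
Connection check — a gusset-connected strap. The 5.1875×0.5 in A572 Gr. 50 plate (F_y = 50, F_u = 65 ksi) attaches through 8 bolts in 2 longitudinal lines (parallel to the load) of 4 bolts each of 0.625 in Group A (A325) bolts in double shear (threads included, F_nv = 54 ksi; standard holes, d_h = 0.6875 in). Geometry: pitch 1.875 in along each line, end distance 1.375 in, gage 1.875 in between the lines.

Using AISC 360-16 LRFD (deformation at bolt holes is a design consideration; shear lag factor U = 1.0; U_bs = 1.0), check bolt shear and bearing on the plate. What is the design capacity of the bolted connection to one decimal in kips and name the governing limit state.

198.8 kips (bolt shear governs)

Bolt shear: A_b = π(0.625)²/4 = 0.3068 in². φR_n = 0.75 × 54 × 0.3068 × 8 × 2 = 198.8 kips.
Bearing (0.5 in plate, F_u = 65 ksi): end bolts L_c = 1.375 − 0.6875/2 = 1.03125, R_n = min(1.2×1.03125×0.5×65, 2.4×0.625×0.5×65) = 40.219 kips/bolt; interior L_c = 1.875 − 0.6875 = 1.1875, R_n = 46.313 kips/bolt. φR_n = 0.75 × (2×40.219 + 6×46.313) = 268.7 kips.
Governing: min(198.8, 268.7) = 198.8 kips → bolt shear.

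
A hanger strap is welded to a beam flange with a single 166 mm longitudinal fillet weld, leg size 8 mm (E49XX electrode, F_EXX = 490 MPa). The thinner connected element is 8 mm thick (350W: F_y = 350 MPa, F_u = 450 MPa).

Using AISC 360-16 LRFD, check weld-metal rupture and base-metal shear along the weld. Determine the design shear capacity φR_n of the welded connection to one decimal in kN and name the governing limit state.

Weld metal: throat = 0.707×8 = 5.656 mm, L = 166 mm. φR_n = 0.75 × 0.6 × 490 × 5.656 × 166 = 207.0 kN.
Base metal shear (8 mm plate): yield φR_n = 1.0×0.6×350×8×166 = 278.9 kN; rupture φR_n = 0.75×0.6×450×8×166 = 268.9 kN; take 268.9 kN (rupture).
Governing: min(207.0, 268.9) = 207.0 kN → weld metal.

207.0 kN (weld metal governs)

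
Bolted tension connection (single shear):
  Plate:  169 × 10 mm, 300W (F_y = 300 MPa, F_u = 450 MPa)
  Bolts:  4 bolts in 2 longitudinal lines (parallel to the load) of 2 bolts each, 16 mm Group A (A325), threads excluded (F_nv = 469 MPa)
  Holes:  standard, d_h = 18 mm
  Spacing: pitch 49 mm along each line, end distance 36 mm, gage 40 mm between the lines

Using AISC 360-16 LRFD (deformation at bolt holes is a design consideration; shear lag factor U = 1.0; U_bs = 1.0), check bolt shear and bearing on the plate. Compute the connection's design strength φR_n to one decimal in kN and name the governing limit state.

282.9 kN (bolt shear governs)

Bolt shear: A_b = π(16)²/4 = 201.06 mm². φR_n = 0.75 × 469 × 201.06 × 4 × 1 = 282.9 kN.
Bearing (10 mm plate, F_u = 450 MPa): end bolts L_c = 36 − 18/2 = 27, R_n = min(1.2×27×10×450, 2.4×16×10×450) = 145.8 kN/bolt; interior L_c = 49 − 18 = 31, R_n = 167.4 kN/bolt. φR_n = 0.75 × (2×145.8 + 2×167.4) = 469.8 kN.
Governing: min(282.9, 469.8) = 282.9 kN → bolt shear.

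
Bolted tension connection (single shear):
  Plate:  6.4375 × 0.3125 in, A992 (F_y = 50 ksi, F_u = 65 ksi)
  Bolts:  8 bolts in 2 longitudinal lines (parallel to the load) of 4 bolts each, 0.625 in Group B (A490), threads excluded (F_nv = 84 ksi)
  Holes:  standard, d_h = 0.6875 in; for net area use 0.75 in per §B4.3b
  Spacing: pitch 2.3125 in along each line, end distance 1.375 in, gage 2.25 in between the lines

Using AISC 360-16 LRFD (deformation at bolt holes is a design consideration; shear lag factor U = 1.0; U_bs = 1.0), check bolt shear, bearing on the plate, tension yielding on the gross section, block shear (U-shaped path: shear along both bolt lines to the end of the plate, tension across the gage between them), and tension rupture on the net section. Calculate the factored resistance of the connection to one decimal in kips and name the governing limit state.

75.2 kips (net-section rupture governs)

Bolt shear: A_b = π(0.625)²/4 = 0.3068 in². φR_n = 0.75 × 84 × 0.3068 × 8 × 1 = 154.6 kips.
Bearing (0.3125 in plate, F_u = 65 ksi): end bolts L_c = 1.375 − 0.6875/2 = 1.03125, R_n = min(1.2×1.03125×0.3125×65, 2.4×0.625×0.3125×65) = 25.137 kips/bolt; interior L_c = 2.3125 − 0.6875 = 1.625, R_n = 30.469 kips/bolt. φR_n = 0.75 × (2×25.137 + 6×30.469) = 174.8 kips.
Tension yield (gross): A_g = 6.4375×0.3125 = 2.0117 in². φR_n = 0.90 × 50 × 2.0117 = 90.5 kips.
Block shear: shear path 2×[1.375+3×2.3125] = 2×8.3125 in, A_gv = 5.1953, A_nv = 2×(8.3125 − 3.5×0.75)×0.3125 = 3.5547 in²; tension across gage: (2.25 − 1×0.75)×0.3125 = 0.46875 in². R_n = min(0.6×65×3.5547, 0.6×50×5.1953) + 1.0×65×0.46875 = min(138.63, 155.86) + 30.469 = 169.1 kips. φR_n = 0.75 × 169.1 = 126.8 kips.
Tension rupture (net): A_n = (6.4375 − 2×0.75)×0.3125 = 1.543 in² (U = 1.0, A_e = A_n). φR_n = 0.75 × 65 × 1.543 = 75.2 kips.
Governing: min(154.6, 174.8, 90.5, 126.8, 75.2) = 75.2 kips → net-section rupture.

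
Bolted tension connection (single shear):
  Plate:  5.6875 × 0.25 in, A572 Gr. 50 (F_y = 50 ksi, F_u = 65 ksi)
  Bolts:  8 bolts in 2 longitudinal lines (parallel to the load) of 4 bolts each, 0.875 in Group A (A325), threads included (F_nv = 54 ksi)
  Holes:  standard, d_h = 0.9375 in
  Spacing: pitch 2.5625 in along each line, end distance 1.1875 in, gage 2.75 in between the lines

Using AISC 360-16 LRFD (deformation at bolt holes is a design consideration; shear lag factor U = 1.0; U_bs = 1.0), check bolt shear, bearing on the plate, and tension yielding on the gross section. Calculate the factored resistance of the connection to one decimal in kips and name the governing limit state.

64.0 kips (gross-section yield governs)

Bolt shear: A_b = π(0.875)²/4 = 0.60132 in². φR_n = 0.75 × 54 × 0.60132 × 8 × 1 = 194.8 kips.
Bearing (0.25 in plate, F_u = 65 ksi): end bolts L_c = 1.1875 − 0.9375/2 = 0.71875, R_n = min(1.2×0.71875×0.25×65, 2.4×0.875×0.25×65) = 14.016 kips/bolt; interior L_c = 2.5625 − 0.9375 = 1.625, R_n = 31.688 kips/bolt. φR_n = 0.75 × (2×14.016 + 6×31.688) = 163.6 kips.
Tension yield (gross): A_g = 5.6875×0.25 = 1.4219 in². φR_n = 0.90 × 50 × 1.4219 = 64.0 kips.
Governing: min(194.8, 163.6, 64.0) = 64.0 kips → gross-section yield.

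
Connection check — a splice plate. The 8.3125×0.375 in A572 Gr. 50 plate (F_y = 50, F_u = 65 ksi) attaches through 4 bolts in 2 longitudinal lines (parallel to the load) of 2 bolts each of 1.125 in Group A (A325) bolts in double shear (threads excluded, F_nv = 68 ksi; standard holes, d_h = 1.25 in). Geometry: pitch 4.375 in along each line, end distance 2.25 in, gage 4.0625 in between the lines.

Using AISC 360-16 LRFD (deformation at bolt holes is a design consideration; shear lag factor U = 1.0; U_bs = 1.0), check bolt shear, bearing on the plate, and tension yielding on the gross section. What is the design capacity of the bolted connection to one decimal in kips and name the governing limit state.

140.3 kips (gross-section yield governs)

Bolt shear: A_b = π(1.125)²/4 = 0.99402 in². φR_n = 0.75 × 68 × 0.99402 × 4 × 2 = 405.6 kips.
Bearing (0.375 in plate, F_u = 65 ksi): end bolts L_c = 2.25 − 1.25/2 = 1.625, R_n = min(1.2×1.625×0.375×65, 2.4×1.125×0.375×65) = 47.531 kips/bolt; interior L_c = 4.375 − 1.25 = 3.125, R_n = 65.813 kips/bolt. φR_n = 0.75 × (2×47.531 + 2×65.813) = 170.0 kips.
Tension yield (gross): A_g = 8.3125×0.375 = 3.1172 in². φR_n = 0.90 × 50 × 3.1172 = 140.3 kips.
Governing: min(405.6, 170.0, 140.3) = 140.3 kips → gross-section yield.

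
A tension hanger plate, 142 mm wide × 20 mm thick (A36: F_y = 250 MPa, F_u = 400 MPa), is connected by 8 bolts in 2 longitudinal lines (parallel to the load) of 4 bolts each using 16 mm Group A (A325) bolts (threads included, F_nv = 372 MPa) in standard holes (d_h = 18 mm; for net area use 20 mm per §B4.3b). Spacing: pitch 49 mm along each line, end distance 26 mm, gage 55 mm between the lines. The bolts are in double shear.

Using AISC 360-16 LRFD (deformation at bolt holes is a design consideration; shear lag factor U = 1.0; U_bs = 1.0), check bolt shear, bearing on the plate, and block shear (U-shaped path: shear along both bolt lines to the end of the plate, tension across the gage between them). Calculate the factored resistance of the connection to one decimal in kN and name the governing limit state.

Bolt shear: A_b = π(16)²/4 = 201.06 mm². φR_n = 0.75 × 372 × 201.06 × 8 × 2 = 897.5 kN.
Bearing (20 mm plate, F_u = 400 MPa): end bolts L_c = 26 − 18/2 = 17, R_n = min(1.2×17×20×400, 2.4×16×20×400) = 163.2 kN/bolt; interior L_c = 49 − 18 = 31, R_n = 297.6 kN/bolt. φR_n = 0.75 × (2×163.2 + 6×297.6) = 1584.0 kN.
Block shear: shear path 2×[26+3×49] = 2×173 mm, A_gv = 6920, A_nv = 2×(173 − 3.5×20)×20 = 4120 mm²; tension across gage: (55 − 1×20)×20 = 700 mm². R_n = min(0.6×400×4120, 0.6×250×6920) + 1.0×400×700 = min(988.8, 1038) + 280 = 1268.8 kN. φR_n = 0.75 × 1268.8 = 951.6 kN.
Governing: min(897.5, 1584.0, 951.6) = 897.5 kN → bolt shear.

897.5 kN (bolt shear governs)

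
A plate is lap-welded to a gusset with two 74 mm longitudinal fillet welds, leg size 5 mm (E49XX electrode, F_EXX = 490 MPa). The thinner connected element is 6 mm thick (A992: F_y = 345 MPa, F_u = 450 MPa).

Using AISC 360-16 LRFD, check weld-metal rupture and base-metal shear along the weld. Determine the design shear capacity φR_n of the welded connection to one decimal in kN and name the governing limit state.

Weld metal: throat = 0.707×5 = 3.535 mm, L = 2×74 = 148 mm. φR_n = 0.75 × 0.6 × 490 × 3.535 × 148 = 115.4 kN.
Base metal shear (6 mm plate): yield φR_n = 1.0×0.6×345×6×148 = 183.8 kN; rupture φR_n = 0.75×0.6×450×6×148 = 179.8 kN; take 179.8 kN (rupture).
Governing: min(115.4, 179.8) = 115.4 kN → weld metal.

115.4 kN (weld metal governs)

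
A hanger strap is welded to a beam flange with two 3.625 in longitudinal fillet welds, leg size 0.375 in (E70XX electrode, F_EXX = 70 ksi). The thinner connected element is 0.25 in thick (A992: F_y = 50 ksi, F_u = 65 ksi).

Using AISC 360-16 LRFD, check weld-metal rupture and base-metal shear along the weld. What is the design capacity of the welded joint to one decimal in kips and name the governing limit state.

Weld metal: throat = 0.707×0.375 = 0.26513 in, L = 2×3.625 = 7.25 in. φR_n = 0.75 × 0.6 × 70 × 0.26513 × 7.25 = 60.5 kips.
Base metal shear (0.25 in plate): yield φR_n = 1.0×0.6×50×0.25×7.25 = 54.4 kips; rupture φR_n = 0.75×0.6×65×0.25×7.25 = 53.0 kips; take 53.0 kips (rupture).
Governing: min(60.5, 53.0) = 53.0 kips → base-metal shear.

53.0 kips (base-metal shear governs)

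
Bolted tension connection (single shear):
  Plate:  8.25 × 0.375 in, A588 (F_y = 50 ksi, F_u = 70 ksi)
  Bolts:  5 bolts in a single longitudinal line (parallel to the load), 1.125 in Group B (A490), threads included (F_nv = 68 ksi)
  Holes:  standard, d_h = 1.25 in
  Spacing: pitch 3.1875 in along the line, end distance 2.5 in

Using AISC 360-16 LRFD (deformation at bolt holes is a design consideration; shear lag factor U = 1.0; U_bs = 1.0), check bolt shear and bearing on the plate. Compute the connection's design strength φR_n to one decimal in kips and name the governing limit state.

227.4 kips (bearing governs)

Bolt shear: A_b = π(1.125)²/4 = 0.99402 in². φR_n = 0.75 × 68 × 0.99402 × 5 × 1 = 253.5 kips.
Bearing (0.375 in plate, F_u = 70 ksi): end bolts L_c = 2.5 − 1.25/2 = 1.875, R_n = min(1.2×1.875×0.375×70, 2.4×1.125×0.375×70) = 59.063 kips/bolt; interior L_c = 3.1875 − 1.25 = 1.9375, R_n = 61.031 kips/bolt. φR_n = 0.75 × (1×59.063 + 4×61.031) = 227.4 kips.
Governing: min(253.5, 227.4) = 227.4 kips → bearing.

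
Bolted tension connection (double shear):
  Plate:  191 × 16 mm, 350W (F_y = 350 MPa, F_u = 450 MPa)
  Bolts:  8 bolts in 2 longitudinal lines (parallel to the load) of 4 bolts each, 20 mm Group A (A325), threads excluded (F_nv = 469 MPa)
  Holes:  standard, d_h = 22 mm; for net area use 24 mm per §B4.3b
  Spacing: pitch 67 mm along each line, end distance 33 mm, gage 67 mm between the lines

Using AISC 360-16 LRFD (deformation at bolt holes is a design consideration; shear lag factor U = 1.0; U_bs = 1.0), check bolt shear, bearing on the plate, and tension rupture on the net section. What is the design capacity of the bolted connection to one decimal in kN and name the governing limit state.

Bolt shear: A_b = π(20)²/4 = 314.16 mm². φR_n = 0.75 × 469 × 314.16 × 8 × 2 = 1768.1 kN.
Bearing (16 mm plate, F_u = 450 MPa): end bolts L_c = 33 − 22/2 = 22, R_n = min(1.2×22×16×450, 2.4×20×16×450) = 190.08 kN/bolt; interior L_c = 67 − 22 = 45, R_n = 345.6 kN/bolt. φR_n = 0.75 × (2×190.08 + 6×345.6) = 1840.3 kN.
Tension rupture (net): A_n = (191 − 2×24)×16 = 2288 mm² (U = 1.0, A_e = A_n). φR_n = 0.75 × 450 × 2288 = 772.2 kN.
Governing: min(1768.1, 1840.3, 772.2) = 772.2 kN → net-section rupture.

772.2 kN (net-section rupture governs)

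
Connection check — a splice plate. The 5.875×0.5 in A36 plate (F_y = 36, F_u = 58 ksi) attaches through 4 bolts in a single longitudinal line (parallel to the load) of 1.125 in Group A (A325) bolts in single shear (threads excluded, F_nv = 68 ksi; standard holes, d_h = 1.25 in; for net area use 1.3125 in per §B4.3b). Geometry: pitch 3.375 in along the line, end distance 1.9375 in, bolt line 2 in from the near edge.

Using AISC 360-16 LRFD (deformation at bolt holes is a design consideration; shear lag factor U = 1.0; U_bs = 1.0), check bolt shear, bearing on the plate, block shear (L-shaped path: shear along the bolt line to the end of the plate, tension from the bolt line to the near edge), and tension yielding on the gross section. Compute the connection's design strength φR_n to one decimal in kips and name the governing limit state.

95.2 kips (gross-section yield governs)

Bolt shear: A_b = π(1.125)²/4 = 0.99402 in². φR_n = 0.75 × 68 × 0.99402 × 4 × 1 = 202.8 kips.
Bearing (0.5 in plate, F_u = 58 ksi): end bolts L_c = 1.9375 − 1.25/2 = 1.3125, R_n = min(1.2×1.3125×0.5×58, 2.4×1.125×0.5×58) = 45.675 kips/bolt; interior L_c = 3.375 − 1.25 = 2.125, R_n = 73.95 kips/bolt. φR_n = 0.75 × (1×45.675 + 3×73.95) = 200.6 kips.
Block shear: shear path 1×[1.9375+3×3.375] = 1×12.0625 in, A_gv = 6.0313, A_nv = 1×(12.0625 − 3.5×1.3125)×0.5 = 3.7344 in²; tension to near edge: (2 − 0.5×1.3125)×0.5 = 0.67188 in². R_n = min(0.6×58×3.7344, 0.6×36×6.0313) + 1.0×58×0.67188 = min(129.96, 130.28) + 38.969 = 168.93 kips. φR_n = 0.75 × 168.93 = 126.7 kips.
Tension yield (gross): A_g = 5.875×0.5 = 2.9375 in². φR_n = 0.90 × 36 × 2.9375 = 95.2 kips.
Governing: min(202.8, 200.6, 126.7, 95.2) = 95.2 kips → gross-section yield.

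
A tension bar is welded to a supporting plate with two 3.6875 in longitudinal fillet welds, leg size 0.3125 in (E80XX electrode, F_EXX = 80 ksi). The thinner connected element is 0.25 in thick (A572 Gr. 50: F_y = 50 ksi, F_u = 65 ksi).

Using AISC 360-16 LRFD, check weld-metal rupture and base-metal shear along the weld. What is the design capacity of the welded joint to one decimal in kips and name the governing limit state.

Weld metal: throat = 0.707×0.3125 = 0.22094 in, L = 2×3.6875 = 7.375 in. φR_n = 0.75 × 0.6 × 80 × 0.22094 × 7.375 = 58.7 kips.
Base metal shear (0.25 in plate): yield φR_n = 1.0×0.6×50×0.25×7.375 = 55.3 kips; rupture φR_n = 0.75×0.6×65×0.25×7.375 = 53.9 kips; take 53.9 kips (rupture).
Governing: min(58.7, 53.9) = 53.9 kips → base-metal shear.

53.9 kips (base-metal shear governs)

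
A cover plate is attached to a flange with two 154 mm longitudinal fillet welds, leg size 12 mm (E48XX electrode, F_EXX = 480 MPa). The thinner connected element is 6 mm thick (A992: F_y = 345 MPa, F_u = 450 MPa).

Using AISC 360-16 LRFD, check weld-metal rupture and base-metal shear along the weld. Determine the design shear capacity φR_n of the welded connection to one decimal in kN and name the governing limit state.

Weld metal: throat = 0.707×12 = 8.484 mm, L = 2×154 = 308 mm. φR_n = 0.75 × 0.6 × 480 × 8.484 × 308 = 564.4 kN.
Base metal shear (6 mm plate): yield φR_n = 1.0×0.6×345×6×308 = 382.5 kN; rupture φR_n = 0.75×0.6×450×6×308 = 374.2 kN; take 374.2 kN (rupture).
Governing: min(564.4, 374.2) = 374.2 kN → base-metal shear.

374.2 kN (base-metal shear governs)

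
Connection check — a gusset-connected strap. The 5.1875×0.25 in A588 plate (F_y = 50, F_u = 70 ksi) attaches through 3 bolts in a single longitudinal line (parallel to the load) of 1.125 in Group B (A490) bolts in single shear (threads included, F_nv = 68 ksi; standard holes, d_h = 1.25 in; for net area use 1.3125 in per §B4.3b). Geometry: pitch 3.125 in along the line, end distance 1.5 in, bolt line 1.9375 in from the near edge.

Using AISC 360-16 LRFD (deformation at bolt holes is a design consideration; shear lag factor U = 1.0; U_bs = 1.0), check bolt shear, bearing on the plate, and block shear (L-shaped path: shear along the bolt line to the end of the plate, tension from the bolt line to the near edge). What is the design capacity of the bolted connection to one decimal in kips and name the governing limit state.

52.0 kips (block shear governs)

Bolt shear: A_b = π(1.125)²/4 = 0.99402 in². φR_n = 0.75 × 68 × 0.99402 × 3 × 1 = 152.1 kips.
Bearing (0.25 in plate, F_u = 70 ksi): end bolts L_c = 1.5 − 1.25/2 = 0.875, R_n = min(1.2×0.875×0.25×70, 2.4×1.125×0.25×70) = 18.375 kips/bolt; interior L_c = 3.125 − 1.25 = 1.875, R_n = 39.375 kips/bolt. φR_n = 0.75 × (1×18.375 + 2×39.375) = 72.8 kips.
Block shear: shear path 1×[1.5+2×3.125] = 1×7.75 in, A_gv = 1.9375, A_nv = 1×(7.75 − 2.5×1.3125)×0.25 = 1.1172 in²; tension to near edge: (1.9375 − 0.5×1.3125)×0.25 = 0.32031 in². R_n = min(0.6×70×1.1172, 0.6×50×1.9375) + 1.0×70×0.32031 = min(46.922, 58.125) + 22.422 = 69.344 kips. φR_n = 0.75 × 69.344 = 52.0 kips.
Governing: min(152.1, 72.8, 52.0) = 52.0 kips → block shear.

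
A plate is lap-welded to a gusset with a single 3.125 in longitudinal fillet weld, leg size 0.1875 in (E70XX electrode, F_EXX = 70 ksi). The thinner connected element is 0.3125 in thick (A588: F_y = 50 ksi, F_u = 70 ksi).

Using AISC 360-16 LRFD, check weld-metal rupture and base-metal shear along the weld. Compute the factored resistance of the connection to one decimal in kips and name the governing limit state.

13.0 kips (weld metal governs)

Weld metal: throat = 0.707×0.1875 = 0.13256 in, L = 3.125 in. φR_n = 0.75 × 0.6 × 70 × 0.13256 × 3.125 = 13.0 kips.
Base metal shear (0.3125 in plate): yield φR_n = 1.0×0.6×50×0.3125×3.125 = 29.3 kips; rupture φR_n = 0.75×0.6×70×0.3125×3.125 = 30.8 kips; take 29.3 kips (yield).
Governing: min(13.0, 29.3) = 13.0 kips → weld metal.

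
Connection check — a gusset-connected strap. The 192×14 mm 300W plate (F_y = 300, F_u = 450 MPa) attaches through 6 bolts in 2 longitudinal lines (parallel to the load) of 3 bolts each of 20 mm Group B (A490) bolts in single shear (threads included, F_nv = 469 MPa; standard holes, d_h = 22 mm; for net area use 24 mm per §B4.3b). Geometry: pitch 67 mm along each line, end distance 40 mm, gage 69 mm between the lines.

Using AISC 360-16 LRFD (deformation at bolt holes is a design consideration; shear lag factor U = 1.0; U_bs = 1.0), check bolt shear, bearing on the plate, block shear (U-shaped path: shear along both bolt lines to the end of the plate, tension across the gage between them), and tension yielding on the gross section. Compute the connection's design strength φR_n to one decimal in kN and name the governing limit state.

663.0 kN (bolt shear governs)

Bolt shear: A_b = π(20)²/4 = 314.16 mm². φR_n = 0.75 × 469 × 314.16 × 6 × 1 = 663.0 kN.
Bearing (14 mm plate, F_u = 450 MPa): end bolts L_c = 40 − 22/2 = 29, R_n = min(1.2×29×14×450, 2.4×20×14×450) = 219.24 kN/bolt; interior L_c = 67 − 22 = 45, R_n = 302.4 kN/bolt. φR_n = 0.75 × (2×219.24 + 4×302.4) = 1236.1 kN.
Block shear: shear path 2×[40+2×67] = 2×174 mm, A_gv = 4872, A_nv = 2×(174 − 2.5×24)×14 = 3192 mm²; tension across gage: (69 − 1×24)×14 = 630 mm². R_n = min(0.6×450×3192, 0.6×300×4872) + 1.0×450×630 = min(861.84, 876.96) + 283.5 = 1145.3 kN. φR_n = 0.75 × 1145.3 = 859.0 kN.
Tension yield (gross): A_g = 192×14 = 2688 mm². φR_n = 0.90 × 300 × 2688 = 725.8 kN.
Governing: min(663.0, 1236.1, 859.0, 725.8) = 663.0 kN → bolt shear.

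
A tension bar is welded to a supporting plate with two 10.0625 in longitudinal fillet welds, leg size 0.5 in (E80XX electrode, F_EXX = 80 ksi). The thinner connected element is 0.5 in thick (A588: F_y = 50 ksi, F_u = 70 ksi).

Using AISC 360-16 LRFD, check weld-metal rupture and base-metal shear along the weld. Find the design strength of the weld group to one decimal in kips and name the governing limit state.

Weld metal: throat = 0.707×0.5 = 0.3535 in, L = 2×10.0625 = 20.125 in. φR_n = 0.75 × 0.6 × 80 × 0.3535 × 20.125 = 256.1 kips.
Base metal shear (0.5 in plate): yield φR_n = 1.0×0.6×50×0.5×20.125 = 301.9 kips; rupture φR_n = 0.75×0.6×70×0.5×20.125 = 317.0 kips; take 301.9 kips (yield).
Governing: min(256.1, 301.9) = 256.1 kips → weld metal.

256.1 kips (weld metal governs)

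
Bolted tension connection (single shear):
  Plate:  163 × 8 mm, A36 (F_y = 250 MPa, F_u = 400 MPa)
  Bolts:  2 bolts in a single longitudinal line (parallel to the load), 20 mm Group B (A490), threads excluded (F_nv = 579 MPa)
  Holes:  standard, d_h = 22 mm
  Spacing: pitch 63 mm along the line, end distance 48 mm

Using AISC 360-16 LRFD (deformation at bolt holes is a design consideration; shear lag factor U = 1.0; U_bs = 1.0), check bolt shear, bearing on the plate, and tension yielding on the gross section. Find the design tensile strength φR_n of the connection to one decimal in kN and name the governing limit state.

221.8 kN (bearing governs)

Bolt shear: A_b = π(20)²/4 = 314.16 mm². φR_n = 0.75 × 579 × 314.16 × 2 × 1 = 272.8 kN.
Bearing (8 mm plate, F_u = 400 MPa): end bolts L_c = 48 − 22/2 = 37, R_n = min(1.2×37×8×400, 2.4×20×8×400) = 142.08 kN/bolt; interior L_c = 63 − 22 = 41, R_n = 153.6 kN/bolt. φR_n = 0.75 × (1×142.08 + 1×153.6) = 221.8 kN.
Tension yield (gross): A_g = 163×8 = 1304 mm². φR_n = 0.90 × 250 × 1304 = 293.4 kN.
Governing: min(272.8, 221.8, 293.4) = 221.8 kN → bearing.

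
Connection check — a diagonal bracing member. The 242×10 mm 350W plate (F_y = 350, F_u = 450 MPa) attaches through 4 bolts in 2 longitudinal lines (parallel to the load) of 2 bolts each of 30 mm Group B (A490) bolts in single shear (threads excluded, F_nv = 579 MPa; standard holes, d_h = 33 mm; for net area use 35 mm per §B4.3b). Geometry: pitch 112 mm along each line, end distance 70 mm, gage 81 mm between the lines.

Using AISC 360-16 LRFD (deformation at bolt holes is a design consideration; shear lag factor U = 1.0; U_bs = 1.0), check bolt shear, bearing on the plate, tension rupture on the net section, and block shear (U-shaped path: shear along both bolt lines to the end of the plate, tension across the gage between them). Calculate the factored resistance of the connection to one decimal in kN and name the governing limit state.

Bolt shear: A_b = π(30)²/4 = 706.86 mm². φR_n = 0.75 × 579 × 706.86 × 4 × 1 = 1227.8 kN.
Bearing (10 mm plate, F_u = 450 MPa): end bolts L_c = 70 − 33/2 = 53.5, R_n = min(1.2×53.5×10×450, 2.4×30×10×450) = 288.9 kN/bolt; interior L_c = 112 − 33 = 79, R_n = 324 kN/bolt. φR_n = 0.75 × (2×288.9 + 2×324) = 919.4 kN.
Tension rupture (net): A_n = (242 − 2×35)×10 = 1720 mm² (U = 1.0, A_e = A_n). φR_n = 0.75 × 450 × 1720 = 580.5 kN.
Block shear: shear path 2×[70+1×112] = 2×182 mm, A_gv = 3640, A_nv = 2×(182 − 1.5×35)×10 = 2590 mm²; tension across gage: (81 − 1×35)×10 = 460 mm². R_n = min(0.6×450×2590, 0.6×350×3640) + 1.0×450×460 = min(699.3, 764.4) + 207 = 906.3 kN. φR_n = 0.75 × 906.3 = 679.7 kN.
Governing: min(1227.8, 919.4, 580.5, 679.7) = 580.5 kN → net-section rupture.

580.5 kN (net-section rupture governs)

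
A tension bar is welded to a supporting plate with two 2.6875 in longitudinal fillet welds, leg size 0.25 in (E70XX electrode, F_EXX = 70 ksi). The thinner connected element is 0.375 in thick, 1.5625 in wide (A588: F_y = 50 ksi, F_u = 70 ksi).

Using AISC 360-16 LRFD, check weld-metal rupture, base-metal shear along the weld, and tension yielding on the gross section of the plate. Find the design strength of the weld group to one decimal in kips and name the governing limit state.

26.4 kips (gross-section yield governs)

Weld metal: throat = 0.707×0.25 = 0.17675 in, L = 2×2.6875 = 5.375 in. φR_n = 0.75 × 0.6 × 70 × 0.17675 × 5.375 = 29.9 kips.
Base metal shear (0.375 in plate): yield φR_n = 1.0×0.6×50×0.375×5.375 = 60.5 kips; rupture φR_n = 0.75×0.6×70×0.375×5.375 = 63.5 kips; take 60.5 kips (yield).
Tension yield (gross): A_g = 1.5625×0.375 = 0.58594 in². φR_n = 0.90 × 50 × 0.58594 = 26.4 kips.
Governing: min(29.9, 60.5, 26.4) = 26.4 kips → gross-section yield.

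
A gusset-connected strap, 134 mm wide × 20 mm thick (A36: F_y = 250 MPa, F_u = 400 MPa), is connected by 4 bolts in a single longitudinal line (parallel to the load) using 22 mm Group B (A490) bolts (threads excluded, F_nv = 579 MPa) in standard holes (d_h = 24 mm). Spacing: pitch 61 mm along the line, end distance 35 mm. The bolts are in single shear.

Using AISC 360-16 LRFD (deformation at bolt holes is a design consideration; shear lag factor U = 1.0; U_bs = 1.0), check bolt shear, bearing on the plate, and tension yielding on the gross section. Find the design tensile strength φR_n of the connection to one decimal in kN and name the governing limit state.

Bolt shear: A_b = π(22)²/4 = 380.13 mm². φR_n = 0.75 × 579 × 380.13 × 4 × 1 = 660.3 kN.
Bearing (20 mm plate, F_u = 400 MPa): end bolts L_c = 35 − 24/2 = 23, R_n = min(1.2×23×20×400, 2.4×22×20×400) = 220.8 kN/bolt; interior L_c = 61 − 24 = 37, R_n = 355.2 kN/bolt. φR_n = 0.75 × (1×220.8 + 3×355.2) = 964.8 kN.
Tension yield (gross): A_g = 134×20 = 2680 mm². φR_n = 0.90 × 250 × 2680 = 603.0 kN.
Governing: min(660.3, 964.8, 603.0) = 603.0 kN → gross-section yield.

603.0 kN (gross-section yield governs)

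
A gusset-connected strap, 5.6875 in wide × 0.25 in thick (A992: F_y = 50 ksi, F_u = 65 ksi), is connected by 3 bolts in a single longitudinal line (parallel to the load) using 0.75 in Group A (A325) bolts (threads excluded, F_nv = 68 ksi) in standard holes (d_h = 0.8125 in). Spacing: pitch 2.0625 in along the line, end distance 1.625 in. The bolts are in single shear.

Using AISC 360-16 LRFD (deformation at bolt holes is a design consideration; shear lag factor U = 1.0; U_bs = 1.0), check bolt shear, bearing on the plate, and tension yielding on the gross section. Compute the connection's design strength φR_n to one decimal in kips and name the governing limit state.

54.4 kips (bearing governs)

Bolt shear: A_b = π(0.75)²/4 = 0.44179 in². φR_n = 0.75 × 68 × 0.44179 × 3 × 1 = 67.6 kips.
Bearing (0.25 in plate, F_u = 65 ksi): end bolts L_c = 1.625 − 0.8125/2 = 1.21875, R_n = min(1.2×1.21875×0.25×65, 2.4×0.75×0.25×65) = 23.766 kips/bolt; interior L_c = 2.0625 − 0.8125 = 1.25, R_n = 24.375 kips/bolt. φR_n = 0.75 × (1×23.766 + 2×24.375) = 54.4 kips.
Tension yield (gross): A_g = 5.6875×0.25 = 1.4219 in². φR_n = 0.90 × 50 × 1.4219 = 64.0 kips.
Governing: min(67.6, 54.4, 64.0) = 54.4 kips → bearing.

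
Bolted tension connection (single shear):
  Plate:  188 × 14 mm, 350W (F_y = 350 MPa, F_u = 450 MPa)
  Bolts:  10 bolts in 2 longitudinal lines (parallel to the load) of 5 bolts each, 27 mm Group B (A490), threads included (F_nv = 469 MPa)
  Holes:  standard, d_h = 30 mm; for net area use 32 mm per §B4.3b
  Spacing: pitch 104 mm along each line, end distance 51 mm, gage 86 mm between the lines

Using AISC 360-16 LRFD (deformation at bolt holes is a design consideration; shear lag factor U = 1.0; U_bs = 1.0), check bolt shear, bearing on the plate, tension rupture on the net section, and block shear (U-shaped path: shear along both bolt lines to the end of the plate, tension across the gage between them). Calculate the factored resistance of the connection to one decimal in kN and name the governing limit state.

585.9 kN (net-section rupture governs)

Bolt shear: A_b = π(27)²/4 = 572.56 mm². φR_n = 0.75 × 469 × 572.56 × 10 × 1 = 2014.0 kN.
Bearing (14 mm plate, F_u = 450 MPa): end bolts L_c = 51 − 30/2 = 36, R_n = min(1.2×36×14×450, 2.4×27×14×450) = 272.16 kN/bolt; interior L_c = 104 − 30 = 74, R_n = 408.24 kN/bolt. φR_n = 0.75 × (2×272.16 + 8×408.24) = 2857.7 kN.
Tension rupture (net): A_n = (188 − 2×32)×14 = 1736 mm² (U = 1.0, A_e = A_n). φR_n = 0.75 × 450 × 1736 = 585.9 kN.
Block shear: shear path 2×[51+4×104] = 2×467 mm, A_gv = 13076, A_nv = 2×(467 − 4.5×32)×14 = 9044 mm²; tension across gage: (86 − 1×32)×14 = 756 mm². R_n = min(0.6×450×9044, 0.6×350×13076) + 1.0×450×756 = min(2441.9, 2746) + 340.2 = 2782.1 kN. φR_n = 0.75 × 2782.1 = 2086.6 kN.
Governing: min(2014.0, 2857.7, 585.9, 2086.6) = 585.9 kN → net-section rupture.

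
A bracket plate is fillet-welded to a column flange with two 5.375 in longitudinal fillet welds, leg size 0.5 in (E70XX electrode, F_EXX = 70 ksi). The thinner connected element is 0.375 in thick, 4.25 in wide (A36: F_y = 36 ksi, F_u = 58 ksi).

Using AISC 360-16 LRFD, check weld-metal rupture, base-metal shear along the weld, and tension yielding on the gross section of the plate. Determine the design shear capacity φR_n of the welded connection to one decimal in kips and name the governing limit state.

Weld metal: throat = 0.707×0.5 = 0.3535 in, L = 2×5.375 = 10.75 in. φR_n = 0.75 × 0.6 × 70 × 0.3535 × 10.75 = 119.7 kips.
Base metal shear (0.375 in plate): yield φR_n = 1.0×0.6×36×0.375×10.75 = 87.1 kips; rupture φR_n = 0.75×0.6×58×0.375×10.75 = 105.2 kips; take 87.1 kips (yield).
Tension yield (gross): A_g = 4.25×0.375 = 1.5938 in². φR_n = 0.90 × 36 × 1.5938 = 51.6 kips.
Governing: min(119.7, 87.1, 51.6) = 51.6 kips → gross-section yield.

51.6 kips (gross-section yield governs)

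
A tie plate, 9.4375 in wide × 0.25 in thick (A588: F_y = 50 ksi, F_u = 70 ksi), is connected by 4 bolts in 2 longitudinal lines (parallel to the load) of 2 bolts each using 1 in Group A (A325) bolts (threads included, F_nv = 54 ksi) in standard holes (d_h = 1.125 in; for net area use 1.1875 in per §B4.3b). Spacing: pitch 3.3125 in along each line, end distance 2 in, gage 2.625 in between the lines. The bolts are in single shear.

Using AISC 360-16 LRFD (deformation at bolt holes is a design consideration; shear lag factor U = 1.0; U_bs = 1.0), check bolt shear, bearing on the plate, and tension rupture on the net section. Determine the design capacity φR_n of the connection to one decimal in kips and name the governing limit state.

Bolt shear: A_b = π(1)²/4 = 0.7854 in². φR_n = 0.75 × 54 × 0.7854 × 4 × 1 = 127.2 kips.
Bearing (0.25 in plate, F_u = 70 ksi): end bolts L_c = 2 − 1.125/2 = 1.4375, R_n = min(1.2×1.4375×0.25×70, 2.4×1×0.25×70) = 30.188 kips/bolt; interior L_c = 3.3125 − 1.125 = 2.1875, R_n = 42 kips/bolt. φR_n = 0.75 × (2×30.188 + 2×42) = 108.3 kips.
Tension rupture (net): A_n = (9.4375 − 2×1.1875)×0.25 = 1.7656 in² (U = 1.0, A_e = A_n). φR_n = 0.75 × 70 × 1.7656 = 92.7 kips.
Governing: min(127.2, 108.3, 92.7) = 92.7 kips → net-section rupture.

92.7 kips (net-section rupture governs)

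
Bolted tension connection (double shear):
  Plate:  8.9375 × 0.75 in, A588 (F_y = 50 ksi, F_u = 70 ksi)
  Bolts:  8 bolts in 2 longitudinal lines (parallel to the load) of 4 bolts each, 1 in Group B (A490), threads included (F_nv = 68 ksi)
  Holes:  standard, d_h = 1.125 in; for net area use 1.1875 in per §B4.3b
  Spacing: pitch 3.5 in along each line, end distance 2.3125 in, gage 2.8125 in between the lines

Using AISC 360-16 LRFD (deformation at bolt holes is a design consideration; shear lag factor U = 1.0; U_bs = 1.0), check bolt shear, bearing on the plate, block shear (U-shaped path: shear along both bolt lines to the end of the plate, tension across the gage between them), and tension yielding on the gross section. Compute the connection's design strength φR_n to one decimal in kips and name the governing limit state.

Bolt shear: A_b = π(1)²/4 = 0.7854 in². φR_n = 0.75 × 68 × 0.7854 × 8 × 2 = 640.9 kips.
Bearing (0.75 in plate, F_u = 70 ksi): end bolts L_c = 2.3125 − 1.125/2 = 1.75, R_n = min(1.2×1.75×0.75×70, 2.4×1×0.75×70) = 110.25 kips/bolt; interior L_c = 3.5 − 1.125 = 2.375, R_n = 126 kips/bolt. φR_n = 0.75 × (2×110.25 + 6×126) = 732.4 kips.
Block shear: shear path 2×[2.3125+3×3.5] = 2×12.8125 in, A_gv = 19.219, A_nv = 2×(12.8125 − 3.5×1.1875)×0.75 = 12.984 in²; tension across gage: (2.8125 − 1×1.1875)×0.75 = 1.2188 in². R_n = min(0.6×70×12.984, 0.6×50×19.219) + 1.0×70×1.2188 = min(545.33, 576.57) + 85.316 = 630.65 kips. φR_n = 0.75 × 630.65 = 473.0 kips.
Tension yield (gross): A_g = 8.9375×0.75 = 6.7031 in². φR_n = 0.90 × 50 × 6.7031 = 301.6 kips.
Governing: min(640.9, 732.4, 473.0, 301.6) = 301.6 kips → gross-section yield.

301.6 kips (gross-section yield governs)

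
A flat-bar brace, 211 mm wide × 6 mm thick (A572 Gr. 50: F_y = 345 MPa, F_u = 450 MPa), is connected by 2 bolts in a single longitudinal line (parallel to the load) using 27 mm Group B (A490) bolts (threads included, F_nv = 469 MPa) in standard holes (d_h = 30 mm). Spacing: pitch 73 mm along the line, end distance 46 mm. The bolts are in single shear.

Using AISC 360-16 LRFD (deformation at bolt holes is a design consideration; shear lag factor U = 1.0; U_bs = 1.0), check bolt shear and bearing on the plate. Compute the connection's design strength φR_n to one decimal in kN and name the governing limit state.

Bolt shear: A_b = π(27)²/4 = 572.56 mm². φR_n = 0.75 × 469 × 572.56 × 2 × 1 = 402.8 kN.
Bearing (6 mm plate, F_u = 450 MPa): end bolts L_c = 46 − 30/2 = 31, R_n = min(1.2×31×6×450, 2.4×27×6×450) = 100.44 kN/bolt; interior L_c = 73 − 30 = 43, R_n = 139.32 kN/bolt. φR_n = 0.75 × (1×100.44 + 1×139.32) = 179.8 kN.
Governing: min(402.8, 179.8) = 179.8 kN → bearing.

179.8 kN (bearing governs)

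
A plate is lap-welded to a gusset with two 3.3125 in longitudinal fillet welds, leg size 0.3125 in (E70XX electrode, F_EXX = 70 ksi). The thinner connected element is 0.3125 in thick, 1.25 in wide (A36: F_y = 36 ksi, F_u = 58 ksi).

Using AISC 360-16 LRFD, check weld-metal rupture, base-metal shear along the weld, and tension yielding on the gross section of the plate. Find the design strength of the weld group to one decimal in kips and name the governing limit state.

12.7 kips (gross-section yield governs)

Weld metal: throat = 0.707×0.3125 = 0.22094 in, L = 2×3.3125 = 6.625 in. φR_n = 0.75 × 0.6 × 70 × 0.22094 × 6.625 = 46.1 kips.
Base metal shear (0.3125 in plate): yield φR_n = 1.0×0.6×36×0.3125×6.625 = 44.7 kips; rupture φR_n = 0.75×0.6×58×0.3125×6.625 = 54.0 kips; take 44.7 kips (yield).
Tension yield (gross): A_g = 1.25×0.3125 = 0.39063 in². φR_n = 0.90 × 36 × 0.39063 = 12.7 kips.
Governing: min(46.1, 44.7, 12.7) = 12.7 kips → gross-section yield.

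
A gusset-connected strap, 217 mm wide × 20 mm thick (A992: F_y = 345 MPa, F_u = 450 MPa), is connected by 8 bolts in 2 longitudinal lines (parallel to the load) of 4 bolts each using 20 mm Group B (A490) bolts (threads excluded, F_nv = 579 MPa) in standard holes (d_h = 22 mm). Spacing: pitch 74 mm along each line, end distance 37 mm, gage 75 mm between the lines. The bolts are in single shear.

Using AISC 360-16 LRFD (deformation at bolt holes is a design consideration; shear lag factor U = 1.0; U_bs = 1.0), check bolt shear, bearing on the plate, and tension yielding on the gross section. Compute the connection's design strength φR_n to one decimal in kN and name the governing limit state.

Bolt shear: A_b = π(20)²/4 = 314.16 mm². φR_n = 0.75 × 579 × 314.16 × 8 × 1 = 1091.4 kN.
Bearing (20 mm plate, F_u = 450 MPa): end bolts L_c = 37 − 22/2 = 26, R_n = min(1.2×26×20×450, 2.4×20×20×450) = 280.8 kN/bolt; interior L_c = 74 − 22 = 52, R_n = 432 kN/bolt. φR_n = 0.75 × (2×280.8 + 6×432) = 2365.2 kN.
Tension yield (gross): A_g = 217×20 = 4340 mm². φR_n = 0.90 × 345 × 4340 = 1347.6 kN.
Governing: min(1091.4, 2365.2, 1347.6) = 1091.4 kN → bolt shear.

1091.4 kN (bolt shear governs)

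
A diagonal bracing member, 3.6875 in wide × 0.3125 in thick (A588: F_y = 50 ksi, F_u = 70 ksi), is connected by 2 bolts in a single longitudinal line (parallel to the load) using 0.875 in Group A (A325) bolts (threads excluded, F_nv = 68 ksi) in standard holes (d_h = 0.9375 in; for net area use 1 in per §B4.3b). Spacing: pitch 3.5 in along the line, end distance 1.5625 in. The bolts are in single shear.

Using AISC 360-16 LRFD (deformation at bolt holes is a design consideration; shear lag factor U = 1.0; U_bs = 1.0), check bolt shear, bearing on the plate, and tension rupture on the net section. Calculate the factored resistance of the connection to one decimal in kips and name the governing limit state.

44.1 kips (net-section rupture governs)

Bolt shear: A_b = π(0.875)²/4 = 0.60132 in². φR_n = 0.75 × 68 × 0.60132 × 2 × 1 = 61.3 kips.
Bearing (0.3125 in plate, F_u = 70 ksi): end bolts L_c = 1.5625 − 0.9375/2 = 1.09375, R_n = min(1.2×1.09375×0.3125×70, 2.4×0.875×0.3125×70) = 28.711 kips/bolt; interior L_c = 3.5 − 0.9375 = 2.5625, R_n = 45.938 kips/bolt. φR_n = 0.75 × (1×28.711 + 1×45.938) = 56.0 kips.
Tension rupture (net): A_n = (3.6875 − 1×1)×0.3125 = 0.83984 in² (U = 1.0, A_e = A_n). φR_n = 0.75 × 70 × 0.83984 = 44.1 kips.
Governing: min(61.3, 56.0, 44.1) = 44.1 kips → net-section rupture.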